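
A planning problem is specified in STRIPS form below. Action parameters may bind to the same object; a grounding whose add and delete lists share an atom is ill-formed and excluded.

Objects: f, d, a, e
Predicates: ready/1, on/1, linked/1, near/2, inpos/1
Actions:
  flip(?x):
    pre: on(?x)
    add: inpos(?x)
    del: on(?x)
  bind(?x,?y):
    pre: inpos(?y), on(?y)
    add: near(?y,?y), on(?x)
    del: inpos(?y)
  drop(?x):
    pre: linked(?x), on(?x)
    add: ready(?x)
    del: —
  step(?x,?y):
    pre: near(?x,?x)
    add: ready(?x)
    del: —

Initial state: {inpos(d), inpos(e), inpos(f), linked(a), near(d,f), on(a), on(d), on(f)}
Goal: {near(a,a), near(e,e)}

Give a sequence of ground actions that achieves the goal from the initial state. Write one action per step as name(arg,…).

1. flip(a)  →  {inpos(a), inpos(d), inpos(e), inpos(f), linked(a), near(d,f), on(d), on(f)}
2. bind(a,f)  →  {inpos(a), inpos(d), inpos(e), linked(a), near(d,f), near(f,f), on(a), on(d), on(f)}
3. bind(e,a)  →  {inpos(d), inpos(e), linked(a), near(a,a), near(d,f), near(f,f), on(a), on(d), on(e), on(f)}
4. bind(f,e)  →  {inpos(d), linked(a), near(a,a), near(d,f), near(e,e), near(f,f), on(a), on(d), on(e), on(f)}

flip(a); bind(a,f); bind(e,a); bind(f,e)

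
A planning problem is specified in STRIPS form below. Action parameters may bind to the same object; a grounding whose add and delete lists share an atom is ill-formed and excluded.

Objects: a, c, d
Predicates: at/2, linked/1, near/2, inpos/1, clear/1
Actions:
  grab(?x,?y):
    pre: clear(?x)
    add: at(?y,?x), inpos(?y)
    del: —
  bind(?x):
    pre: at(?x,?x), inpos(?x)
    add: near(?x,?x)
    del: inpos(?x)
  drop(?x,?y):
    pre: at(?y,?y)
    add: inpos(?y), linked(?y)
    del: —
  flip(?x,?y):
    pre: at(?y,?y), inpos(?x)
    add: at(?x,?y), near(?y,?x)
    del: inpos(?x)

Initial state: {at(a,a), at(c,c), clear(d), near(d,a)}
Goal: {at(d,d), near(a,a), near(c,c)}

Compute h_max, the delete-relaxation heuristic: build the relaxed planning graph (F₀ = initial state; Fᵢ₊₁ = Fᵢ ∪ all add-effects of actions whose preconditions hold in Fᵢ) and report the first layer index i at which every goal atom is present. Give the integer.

F0 = init (4 atoms)
F1 = F0 ∪ {at(a,d), at(c,d), at(d,d), inpos(a), inpos(c), inpos(d), linked(a), linked(c)}  (12 atoms)
F2 = F1 ∪ {at(a,c), at(c,a), at(d,a), at(d,c), linked(d), near(a,a), near(a,c), near(a,d), near(c,a), near(c,c), near(c,d), near(d,c), near(d,d)}  (25 atoms)
goal ⊆ F2  ⇒  h_max = 2

2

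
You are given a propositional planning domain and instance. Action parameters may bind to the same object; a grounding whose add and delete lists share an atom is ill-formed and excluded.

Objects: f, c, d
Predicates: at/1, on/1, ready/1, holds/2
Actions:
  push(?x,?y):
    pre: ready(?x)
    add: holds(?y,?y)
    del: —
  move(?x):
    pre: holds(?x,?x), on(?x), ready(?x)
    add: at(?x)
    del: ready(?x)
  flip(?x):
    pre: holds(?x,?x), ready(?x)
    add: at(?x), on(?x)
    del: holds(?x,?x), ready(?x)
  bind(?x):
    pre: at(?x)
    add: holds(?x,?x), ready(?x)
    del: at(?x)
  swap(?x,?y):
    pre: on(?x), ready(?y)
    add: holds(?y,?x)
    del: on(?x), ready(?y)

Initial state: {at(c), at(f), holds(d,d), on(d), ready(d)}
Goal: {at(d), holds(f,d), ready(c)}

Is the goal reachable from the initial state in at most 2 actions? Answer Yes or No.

1. move(d)  →  {at(c), at(d), at(f), holds(d,d), on(d)}
2. bind(f)  →  {at(c), at(d), holds(d,d), holds(f,f), on(d), ready(f)}
3. bind(c)  →  {at(d), holds(c,c), holds(d,d), holds(f,f), on(d), ready(c), ready(f)}
4. swap(d,f)  →  {at(d), holds(c,c), holds(d,d), holds(f,d), holds(f,f), ready(c)}
optimal plan length = 4; 4 > 2

No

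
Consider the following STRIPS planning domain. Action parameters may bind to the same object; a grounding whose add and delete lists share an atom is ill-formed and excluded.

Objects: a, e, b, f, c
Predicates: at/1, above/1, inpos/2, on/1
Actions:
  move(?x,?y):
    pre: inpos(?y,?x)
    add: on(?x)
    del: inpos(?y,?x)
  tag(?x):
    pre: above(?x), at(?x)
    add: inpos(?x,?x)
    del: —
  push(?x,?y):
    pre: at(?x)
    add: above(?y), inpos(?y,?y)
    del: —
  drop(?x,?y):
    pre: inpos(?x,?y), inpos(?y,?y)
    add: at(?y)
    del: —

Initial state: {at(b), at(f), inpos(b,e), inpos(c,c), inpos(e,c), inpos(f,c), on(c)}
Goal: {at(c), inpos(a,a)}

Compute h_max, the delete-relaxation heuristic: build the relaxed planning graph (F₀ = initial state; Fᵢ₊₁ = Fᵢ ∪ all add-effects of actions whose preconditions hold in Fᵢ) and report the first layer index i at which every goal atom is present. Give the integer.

F0 = init (7 atoms)
F1 = F0 ∪ {above(a), above(b), above(c), above(e), above(f), at(c), inpos(a,a), inpos(b,b), inpos(e,e), inpos(f,f), on(e)}  (18 atoms)
goal ⊆ F1  ⇒  h_max = 1

1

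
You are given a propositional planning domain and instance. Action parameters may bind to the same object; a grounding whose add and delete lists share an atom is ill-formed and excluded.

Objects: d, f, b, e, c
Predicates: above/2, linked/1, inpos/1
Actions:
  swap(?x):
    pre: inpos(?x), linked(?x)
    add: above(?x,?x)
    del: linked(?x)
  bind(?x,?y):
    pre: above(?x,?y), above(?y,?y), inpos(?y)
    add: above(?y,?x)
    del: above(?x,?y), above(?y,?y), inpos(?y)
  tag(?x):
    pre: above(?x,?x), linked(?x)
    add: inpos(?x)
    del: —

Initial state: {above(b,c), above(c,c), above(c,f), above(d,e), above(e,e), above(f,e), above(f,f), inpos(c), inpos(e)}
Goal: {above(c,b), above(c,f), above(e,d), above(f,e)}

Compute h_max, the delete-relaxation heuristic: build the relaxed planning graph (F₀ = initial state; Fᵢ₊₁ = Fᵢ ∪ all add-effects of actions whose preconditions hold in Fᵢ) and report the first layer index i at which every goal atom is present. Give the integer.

1

F0 = init (9 atoms)
F1 = F0 ∪ {above(c,b), above(e,d), above(e,f)}  (12 atoms)
goal ⊆ F1  ⇒  h_max = 1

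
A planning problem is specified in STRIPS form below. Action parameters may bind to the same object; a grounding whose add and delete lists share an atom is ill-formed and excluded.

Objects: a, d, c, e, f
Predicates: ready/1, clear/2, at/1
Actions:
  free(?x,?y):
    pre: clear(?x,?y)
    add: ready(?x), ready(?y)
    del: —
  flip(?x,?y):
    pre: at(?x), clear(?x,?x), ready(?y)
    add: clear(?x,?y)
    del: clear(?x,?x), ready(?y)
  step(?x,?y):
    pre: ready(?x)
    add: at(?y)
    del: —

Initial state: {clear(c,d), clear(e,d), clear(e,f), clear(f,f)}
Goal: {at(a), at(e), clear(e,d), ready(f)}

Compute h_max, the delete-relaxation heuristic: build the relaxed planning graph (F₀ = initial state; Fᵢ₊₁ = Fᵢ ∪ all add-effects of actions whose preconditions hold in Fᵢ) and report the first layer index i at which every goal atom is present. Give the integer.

F0 = init (4 atoms)
F1 = F0 ∪ {ready(c), ready(d), ready(e), ready(f)}  (8 atoms)
F2 = F1 ∪ {at(a), at(c), at(d), at(e), at(f)}  (13 atoms)
goal ⊆ F2  ⇒  h_max = 2

2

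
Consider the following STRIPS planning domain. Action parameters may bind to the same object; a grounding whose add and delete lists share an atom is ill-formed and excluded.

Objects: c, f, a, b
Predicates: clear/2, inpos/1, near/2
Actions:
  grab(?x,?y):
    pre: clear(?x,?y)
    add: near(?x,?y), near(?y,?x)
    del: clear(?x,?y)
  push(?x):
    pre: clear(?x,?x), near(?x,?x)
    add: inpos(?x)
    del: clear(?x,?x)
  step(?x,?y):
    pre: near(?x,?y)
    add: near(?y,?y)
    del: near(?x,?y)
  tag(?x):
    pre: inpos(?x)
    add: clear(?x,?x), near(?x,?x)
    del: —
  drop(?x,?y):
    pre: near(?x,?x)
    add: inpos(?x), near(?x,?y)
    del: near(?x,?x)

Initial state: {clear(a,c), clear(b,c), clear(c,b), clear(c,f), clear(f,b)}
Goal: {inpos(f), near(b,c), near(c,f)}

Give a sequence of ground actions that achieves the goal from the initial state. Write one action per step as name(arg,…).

grab(c,f); grab(c,b); grab(f,b); step(b,f); drop(f,c)

1. grab(c,f)  →  {clear(a,c), clear(b,c), clear(c,b), clear(f,b), near(c,f), near(f,c)}
2. grab(c,b)  →  {clear(a,c), clear(b,c), clear(f,b), near(b,c), near(c,b), near(c,f), near(f,c)}
3. grab(f,b)  →  {clear(a,c), clear(b,c), near(b,c), near(b,f), near(c,b), near(c,f), near(f,b), near(f,c)}
4. step(b,f)  →  {clear(a,c), clear(b,c), near(b,c), near(c,b), near(c,f), near(f,b), near(f,c), near(f,f)}
5. drop(f,c)  →  {clear(a,c), clear(b,c), inpos(f), near(b,c), near(c,b), near(c,f), near(f,b), near(f,c)}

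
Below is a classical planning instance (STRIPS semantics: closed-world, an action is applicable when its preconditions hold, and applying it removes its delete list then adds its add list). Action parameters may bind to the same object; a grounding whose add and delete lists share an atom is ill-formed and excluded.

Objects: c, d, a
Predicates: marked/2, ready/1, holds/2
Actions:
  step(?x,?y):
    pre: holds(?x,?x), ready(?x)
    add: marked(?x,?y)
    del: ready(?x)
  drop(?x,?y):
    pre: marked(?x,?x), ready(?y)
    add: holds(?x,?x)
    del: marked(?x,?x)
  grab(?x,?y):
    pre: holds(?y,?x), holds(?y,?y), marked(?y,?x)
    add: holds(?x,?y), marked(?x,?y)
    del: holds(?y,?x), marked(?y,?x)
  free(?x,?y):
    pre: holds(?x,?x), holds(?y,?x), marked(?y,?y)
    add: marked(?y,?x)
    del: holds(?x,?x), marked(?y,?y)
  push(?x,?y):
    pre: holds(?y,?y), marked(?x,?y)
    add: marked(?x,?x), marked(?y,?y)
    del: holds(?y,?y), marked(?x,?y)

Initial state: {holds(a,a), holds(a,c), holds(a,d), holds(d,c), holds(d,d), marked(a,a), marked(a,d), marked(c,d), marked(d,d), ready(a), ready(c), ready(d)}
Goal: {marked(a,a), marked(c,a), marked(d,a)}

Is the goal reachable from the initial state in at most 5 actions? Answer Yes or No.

Yes

1. step(d,a)  →  {holds(a,a), holds(a,c), holds(a,d), holds(d,c), holds(d,d), marked(a,a), marked(a,d), marked(c,d), marked(d,a), marked(d,d), ready(a), ready(c)}
2. step(a,c)  →  {holds(a,a), holds(a,c), holds(a,d), holds(d,c), holds(d,d), marked(a,a), marked(a,c), marked(a,d), marked(c,d), marked(d,a), marked(d,d), ready(c)}
3. grab(c,a)  →  {holds(a,a), holds(a,d), holds(c,a), holds(d,c), holds(d,d), marked(a,a), marked(a,d), marked(c,a), marked(c,d), marked(d,a), marked(d,d), ready(c)}
optimal plan length = 3; 3 ≤ 5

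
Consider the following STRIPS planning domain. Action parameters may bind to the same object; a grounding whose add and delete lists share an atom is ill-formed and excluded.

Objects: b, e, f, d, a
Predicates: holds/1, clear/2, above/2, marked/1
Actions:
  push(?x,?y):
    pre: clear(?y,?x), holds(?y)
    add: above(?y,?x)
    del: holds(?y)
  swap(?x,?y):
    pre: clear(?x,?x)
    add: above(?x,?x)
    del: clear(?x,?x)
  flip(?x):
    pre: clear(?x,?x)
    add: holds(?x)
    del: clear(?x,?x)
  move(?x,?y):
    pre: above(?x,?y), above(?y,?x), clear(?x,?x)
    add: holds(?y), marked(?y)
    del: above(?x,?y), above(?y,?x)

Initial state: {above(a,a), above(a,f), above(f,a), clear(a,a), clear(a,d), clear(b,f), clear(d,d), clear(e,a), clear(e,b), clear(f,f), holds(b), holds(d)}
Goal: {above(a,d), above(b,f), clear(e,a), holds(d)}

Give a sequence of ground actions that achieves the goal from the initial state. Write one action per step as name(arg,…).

1. push(f,b)  →  {above(a,a), above(a,f), above(b,f), above(f,a), clear(a,a), clear(a,d), clear(b,f), clear(d,d), clear(e,a), clear(e,b), clear(f,f), holds(d)}
2. flip(a)  →  {above(a,a), above(a,f), above(b,f), above(f,a), clear(a,d), clear(b,f), clear(d,d), clear(e,a), clear(e,b), clear(f,f), holds(a), holds(d)}
3. push(d,a)  →  {above(a,a), above(a,d), above(a,f), above(b,f), above(f,a), clear(a,d), clear(b,f), clear(d,d), clear(e,a), clear(e,b), clear(f,f), holds(d)}

push(f,b); flip(a); push(d,a)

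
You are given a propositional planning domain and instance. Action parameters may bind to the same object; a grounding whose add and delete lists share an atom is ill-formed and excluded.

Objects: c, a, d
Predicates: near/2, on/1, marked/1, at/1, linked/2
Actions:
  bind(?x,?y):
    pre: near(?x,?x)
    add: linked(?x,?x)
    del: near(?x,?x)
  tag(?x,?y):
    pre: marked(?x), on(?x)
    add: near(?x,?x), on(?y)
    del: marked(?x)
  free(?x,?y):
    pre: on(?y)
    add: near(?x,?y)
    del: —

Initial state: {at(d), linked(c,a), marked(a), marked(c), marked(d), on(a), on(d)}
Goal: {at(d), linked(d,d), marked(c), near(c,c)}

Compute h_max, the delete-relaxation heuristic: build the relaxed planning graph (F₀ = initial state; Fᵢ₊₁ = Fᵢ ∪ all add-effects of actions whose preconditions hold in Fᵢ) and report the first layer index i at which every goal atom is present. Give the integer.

2

F0 = init (7 atoms)
F1 = F0 ∪ {near(a,a), near(a,d), near(c,a), near(c,d), near(d,a), near(d,d), on(c)}  (14 atoms)
F2 = F1 ∪ {linked(a,a), linked(d,d), near(a,c), near(c,c), near(d,c)}  (19 atoms)
goal ⊆ F2  ⇒  h_max = 2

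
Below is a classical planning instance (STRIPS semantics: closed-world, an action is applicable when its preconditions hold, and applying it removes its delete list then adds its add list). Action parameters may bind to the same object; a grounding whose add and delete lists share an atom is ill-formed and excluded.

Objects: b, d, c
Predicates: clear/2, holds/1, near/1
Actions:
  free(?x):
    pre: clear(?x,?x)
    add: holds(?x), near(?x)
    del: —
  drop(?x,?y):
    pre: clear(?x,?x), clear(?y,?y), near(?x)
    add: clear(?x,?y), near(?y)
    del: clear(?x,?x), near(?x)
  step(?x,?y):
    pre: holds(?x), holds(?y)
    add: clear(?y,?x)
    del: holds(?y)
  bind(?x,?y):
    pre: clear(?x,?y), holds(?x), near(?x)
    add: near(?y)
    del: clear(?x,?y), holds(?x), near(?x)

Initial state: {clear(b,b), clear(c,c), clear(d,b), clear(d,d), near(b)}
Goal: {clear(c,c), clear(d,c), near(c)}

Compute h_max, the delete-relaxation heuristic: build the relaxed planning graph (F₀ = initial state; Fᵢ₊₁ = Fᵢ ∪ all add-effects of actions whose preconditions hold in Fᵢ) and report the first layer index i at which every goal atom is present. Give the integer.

2

F0 = init (5 atoms)
F1 = F0 ∪ {clear(b,c), clear(b,d), holds(b), holds(c), holds(d), near(c), near(d)}  (12 atoms)
F2 = F1 ∪ {clear(c,b), clear(c,d), clear(d,c)}  (15 atoms)
goal ⊆ F2  ⇒  h_max = 2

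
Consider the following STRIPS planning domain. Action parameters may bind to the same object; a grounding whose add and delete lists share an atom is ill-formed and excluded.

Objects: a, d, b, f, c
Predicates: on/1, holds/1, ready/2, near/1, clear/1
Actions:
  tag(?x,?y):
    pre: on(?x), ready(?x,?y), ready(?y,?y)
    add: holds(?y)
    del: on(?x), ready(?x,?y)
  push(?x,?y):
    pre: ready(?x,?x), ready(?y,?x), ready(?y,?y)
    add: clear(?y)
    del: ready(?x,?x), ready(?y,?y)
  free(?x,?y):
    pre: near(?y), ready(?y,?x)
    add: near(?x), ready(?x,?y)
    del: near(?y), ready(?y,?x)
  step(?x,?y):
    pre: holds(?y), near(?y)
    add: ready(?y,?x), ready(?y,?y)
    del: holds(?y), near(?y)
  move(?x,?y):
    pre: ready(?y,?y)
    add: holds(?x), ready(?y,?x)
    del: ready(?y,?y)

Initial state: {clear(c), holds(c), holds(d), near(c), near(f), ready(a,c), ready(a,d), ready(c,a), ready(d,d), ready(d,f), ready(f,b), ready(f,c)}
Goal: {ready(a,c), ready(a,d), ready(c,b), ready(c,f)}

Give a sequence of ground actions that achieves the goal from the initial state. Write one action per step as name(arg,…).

free(c,f); step(b,c)

1. free(c,f)  →  {clear(c), holds(c), holds(d), near(c), ready(a,c), ready(a,d), ready(c,a), ready(c,f), ready(d,d), ready(d,f), ready(f,b)}
2. step(b,c)  →  {clear(c), holds(d), ready(a,c), ready(a,d), ready(c,a), ready(c,b), ready(c,c), ready(c,f), ready(d,d), ready(d,f), ready(f,b)}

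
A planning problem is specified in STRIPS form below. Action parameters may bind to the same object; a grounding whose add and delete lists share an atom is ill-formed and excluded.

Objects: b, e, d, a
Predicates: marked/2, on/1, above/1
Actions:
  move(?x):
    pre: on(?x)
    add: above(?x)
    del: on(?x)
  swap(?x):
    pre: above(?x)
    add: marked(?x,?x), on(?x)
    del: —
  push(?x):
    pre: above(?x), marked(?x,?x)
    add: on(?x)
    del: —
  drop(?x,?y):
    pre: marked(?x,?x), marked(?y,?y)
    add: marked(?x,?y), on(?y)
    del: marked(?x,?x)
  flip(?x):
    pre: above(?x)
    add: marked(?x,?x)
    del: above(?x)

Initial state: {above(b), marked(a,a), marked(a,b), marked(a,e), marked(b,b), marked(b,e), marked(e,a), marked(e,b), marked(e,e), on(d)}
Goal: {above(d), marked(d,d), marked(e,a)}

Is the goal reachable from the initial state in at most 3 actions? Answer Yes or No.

1. move(d)  →  {above(b), above(d), marked(a,a), marked(a,b), marked(a,e), marked(b,b), marked(b,e), marked(e,a), marked(e,b), marked(e,e)}
2. swap(d)  →  {above(b), above(d), marked(a,a), marked(a,b), marked(a,e), marked(b,b), marked(b,e), marked(d,d), marked(e,a), marked(e,b), marked(e,e), on(d)}
optimal plan length = 2; 2 ≤ 3

Yes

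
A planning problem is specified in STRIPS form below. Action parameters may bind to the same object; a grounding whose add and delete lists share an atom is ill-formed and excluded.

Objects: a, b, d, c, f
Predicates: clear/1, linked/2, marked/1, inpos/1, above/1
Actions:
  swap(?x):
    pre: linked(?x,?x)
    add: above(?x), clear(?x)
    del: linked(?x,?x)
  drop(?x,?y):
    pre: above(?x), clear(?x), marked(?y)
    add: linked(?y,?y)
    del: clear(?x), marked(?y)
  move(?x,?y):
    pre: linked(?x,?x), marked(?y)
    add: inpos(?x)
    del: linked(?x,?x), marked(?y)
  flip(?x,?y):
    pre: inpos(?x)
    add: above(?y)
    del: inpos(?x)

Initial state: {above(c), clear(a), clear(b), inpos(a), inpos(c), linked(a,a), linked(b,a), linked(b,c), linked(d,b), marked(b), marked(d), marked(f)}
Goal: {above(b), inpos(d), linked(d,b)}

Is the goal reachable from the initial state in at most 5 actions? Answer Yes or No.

1. flip(a,b)  →  {above(b), above(c), clear(a), clear(b), inpos(c), linked(a,a), linked(b,a), linked(b,c), linked(d,b), marked(b), marked(d), marked(f)}
2. drop(b,d)  →  {above(b), above(c), clear(a), inpos(c), linked(a,a), linked(b,a), linked(b,c), linked(d,b), linked(d,d), marked(b), marked(f)}
3. move(d,b)  →  {above(b), above(c), clear(a), inpos(c), inpos(d), linked(a,a), linked(b,a), linked(b,c), linked(d,b), marked(f)}
optimal plan length = 3; 3 ≤ 5

Yes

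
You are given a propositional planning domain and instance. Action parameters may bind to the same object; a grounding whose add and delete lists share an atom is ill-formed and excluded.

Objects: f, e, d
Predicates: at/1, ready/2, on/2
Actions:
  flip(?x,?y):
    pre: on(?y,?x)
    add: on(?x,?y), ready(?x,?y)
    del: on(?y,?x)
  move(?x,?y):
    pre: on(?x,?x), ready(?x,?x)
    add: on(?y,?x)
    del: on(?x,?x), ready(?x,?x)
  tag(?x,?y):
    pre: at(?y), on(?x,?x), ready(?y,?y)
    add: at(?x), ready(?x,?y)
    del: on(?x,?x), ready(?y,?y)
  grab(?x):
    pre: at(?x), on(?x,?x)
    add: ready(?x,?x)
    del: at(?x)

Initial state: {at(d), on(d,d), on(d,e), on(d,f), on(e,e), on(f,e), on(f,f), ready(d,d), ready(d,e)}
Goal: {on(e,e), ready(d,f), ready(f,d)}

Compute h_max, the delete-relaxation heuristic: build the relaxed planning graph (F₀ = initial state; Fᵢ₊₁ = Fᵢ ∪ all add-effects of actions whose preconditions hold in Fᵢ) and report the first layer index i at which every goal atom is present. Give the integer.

2

F0 = init (9 atoms)
F1 = F0 ∪ {at(e), at(f), on(e,d), on(e,f), on(f,d), ready(e,d), ready(e,f), ready(f,d)}  (17 atoms)
F2 = F1 ∪ {ready(d,f), ready(e,e), ready(f,e), ready(f,f)}  (21 atoms)
goal ⊆ F2  ⇒  h_max = 2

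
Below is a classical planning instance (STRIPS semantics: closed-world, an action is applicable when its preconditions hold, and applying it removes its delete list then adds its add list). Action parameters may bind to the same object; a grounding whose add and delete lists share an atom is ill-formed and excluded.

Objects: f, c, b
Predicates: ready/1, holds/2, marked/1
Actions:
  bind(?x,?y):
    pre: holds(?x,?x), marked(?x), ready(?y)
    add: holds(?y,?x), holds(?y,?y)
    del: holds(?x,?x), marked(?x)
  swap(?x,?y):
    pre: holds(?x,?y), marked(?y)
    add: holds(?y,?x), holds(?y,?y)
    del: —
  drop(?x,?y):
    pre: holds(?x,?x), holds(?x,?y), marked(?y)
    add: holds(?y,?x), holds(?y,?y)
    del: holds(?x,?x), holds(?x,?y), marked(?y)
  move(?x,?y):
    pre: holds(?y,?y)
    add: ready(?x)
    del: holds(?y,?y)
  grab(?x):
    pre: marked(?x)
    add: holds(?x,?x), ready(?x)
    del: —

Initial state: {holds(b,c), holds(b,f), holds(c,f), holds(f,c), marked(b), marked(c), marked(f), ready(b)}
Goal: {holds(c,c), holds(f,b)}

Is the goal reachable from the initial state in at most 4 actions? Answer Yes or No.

Yes

1. swap(f,c)  →  {holds(b,c), holds(b,f), holds(c,c), holds(c,f), holds(f,c), marked(b), marked(c), marked(f), ready(b)}
2. swap(b,f)  →  {holds(b,c), holds(b,f), holds(c,c), holds(c,f), holds(f,b), holds(f,c), holds(f,f), marked(b), marked(c), marked(f), ready(b)}
optimal plan length = 2; 2 ≤ 4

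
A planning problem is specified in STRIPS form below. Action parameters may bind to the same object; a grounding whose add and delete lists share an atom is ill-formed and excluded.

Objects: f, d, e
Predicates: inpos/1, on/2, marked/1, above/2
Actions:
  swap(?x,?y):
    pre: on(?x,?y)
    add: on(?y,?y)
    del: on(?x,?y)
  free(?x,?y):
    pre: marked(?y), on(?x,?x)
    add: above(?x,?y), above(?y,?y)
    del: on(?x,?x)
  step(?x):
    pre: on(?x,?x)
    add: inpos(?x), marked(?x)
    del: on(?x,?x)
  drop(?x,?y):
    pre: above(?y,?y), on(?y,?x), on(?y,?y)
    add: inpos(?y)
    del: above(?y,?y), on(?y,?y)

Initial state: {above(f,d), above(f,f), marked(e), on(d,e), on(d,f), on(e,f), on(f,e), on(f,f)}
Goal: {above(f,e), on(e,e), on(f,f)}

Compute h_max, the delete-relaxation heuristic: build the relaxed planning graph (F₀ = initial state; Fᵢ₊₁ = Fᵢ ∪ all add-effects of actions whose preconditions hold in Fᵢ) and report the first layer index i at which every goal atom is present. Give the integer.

F0 = init (8 atoms)
F1 = F0 ∪ {above(e,e), above(f,e), inpos(f), marked(f), on(e,e)}  (13 atoms)
goal ⊆ F1  ⇒  h_max = 1

1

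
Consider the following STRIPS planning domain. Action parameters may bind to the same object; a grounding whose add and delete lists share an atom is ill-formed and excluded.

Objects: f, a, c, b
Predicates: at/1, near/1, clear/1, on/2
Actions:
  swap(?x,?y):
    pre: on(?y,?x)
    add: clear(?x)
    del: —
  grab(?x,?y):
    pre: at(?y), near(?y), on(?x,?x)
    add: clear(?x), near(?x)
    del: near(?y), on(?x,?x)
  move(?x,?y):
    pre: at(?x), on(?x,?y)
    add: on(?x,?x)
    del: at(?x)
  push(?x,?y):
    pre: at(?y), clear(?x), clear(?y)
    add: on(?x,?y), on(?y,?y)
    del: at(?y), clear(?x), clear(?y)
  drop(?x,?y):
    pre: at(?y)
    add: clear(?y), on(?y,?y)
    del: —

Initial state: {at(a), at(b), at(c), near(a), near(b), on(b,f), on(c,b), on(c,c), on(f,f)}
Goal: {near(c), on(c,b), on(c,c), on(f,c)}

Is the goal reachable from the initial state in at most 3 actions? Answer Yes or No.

Yes

1. swap(f,f)  →  {at(a), at(b), at(c), clear(f), near(a), near(b), on(b,f), on(c,b), on(c,c), on(f,f)}
2. grab(c,a)  →  {at(a), at(b), at(c), clear(c), clear(f), near(b), near(c), on(b,f), on(c,b), on(f,f)}
3. push(f,c)  →  {at(a), at(b), near(b), near(c), on(b,f), on(c,b), on(c,c), on(f,c), on(f,f)}
optimal plan length = 3; 3 ≤ 3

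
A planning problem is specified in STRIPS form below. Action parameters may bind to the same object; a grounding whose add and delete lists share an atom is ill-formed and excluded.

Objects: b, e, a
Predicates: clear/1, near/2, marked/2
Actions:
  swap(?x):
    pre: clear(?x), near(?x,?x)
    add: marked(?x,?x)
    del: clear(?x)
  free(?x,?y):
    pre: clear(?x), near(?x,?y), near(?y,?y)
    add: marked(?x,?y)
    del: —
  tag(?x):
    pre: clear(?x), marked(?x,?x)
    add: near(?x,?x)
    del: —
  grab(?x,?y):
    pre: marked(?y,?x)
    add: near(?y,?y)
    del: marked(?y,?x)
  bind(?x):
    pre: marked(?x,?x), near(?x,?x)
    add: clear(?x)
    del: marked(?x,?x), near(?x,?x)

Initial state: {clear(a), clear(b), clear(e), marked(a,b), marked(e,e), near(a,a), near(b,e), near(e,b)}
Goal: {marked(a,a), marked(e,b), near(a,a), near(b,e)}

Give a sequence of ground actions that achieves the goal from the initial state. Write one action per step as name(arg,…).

1. swap(a)  →  {clear(b), clear(e), marked(a,a), marked(a,b), marked(e,e), near(a,a), near(b,e), near(e,b)}
2. tag(e)  →  {clear(b), clear(e), marked(a,a), marked(a,b), marked(e,e), near(a,a), near(b,e), near(e,b), near(e,e)}
3. free(b,e)  →  {clear(b), clear(e), marked(a,a), marked(a,b), marked(b,e), marked(e,e), near(a,a), near(b,e), near(e,b), near(e,e)}
4. grab(e,b)  →  {clear(b), clear(e), marked(a,a), marked(a,b), marked(e,e), near(a,a), near(b,b), near(b,e), near(e,b), near(e,e)}
5. free(e,b)  →  {clear(b), clear(e), marked(a,a), marked(a,b), marked(e,b), marked(e,e), near(a,a), near(b,b), near(b,e), near(e,b), near(e,e)}

swap(a); tag(e); free(b,e); grab(e,b); free(e,b)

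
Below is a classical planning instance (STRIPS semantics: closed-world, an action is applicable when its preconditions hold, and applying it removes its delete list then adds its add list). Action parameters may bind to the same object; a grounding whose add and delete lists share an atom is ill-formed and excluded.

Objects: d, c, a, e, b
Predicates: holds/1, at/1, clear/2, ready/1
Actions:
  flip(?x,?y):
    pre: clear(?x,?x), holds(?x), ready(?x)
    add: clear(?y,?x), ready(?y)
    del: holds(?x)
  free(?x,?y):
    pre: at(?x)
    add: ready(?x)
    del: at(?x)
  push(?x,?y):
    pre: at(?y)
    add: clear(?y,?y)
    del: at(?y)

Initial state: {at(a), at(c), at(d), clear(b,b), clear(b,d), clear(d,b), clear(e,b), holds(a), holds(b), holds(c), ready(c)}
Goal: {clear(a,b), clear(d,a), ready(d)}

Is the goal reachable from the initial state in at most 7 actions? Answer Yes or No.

Yes

1. push(d,c)  →  {at(a), at(d), clear(b,b), clear(b,d), clear(c,c), clear(d,b), clear(e,b), holds(a), holds(b), holds(c), ready(c)}
2. flip(c,b)  →  {at(a), at(d), clear(b,b), clear(b,c), clear(b,d), clear(c,c), clear(d,b), clear(e,b), holds(a), holds(b), ready(b), ready(c)}
3. flip(b,a)  →  {at(a), at(d), clear(a,b), clear(b,b), clear(b,c), clear(b,d), clear(c,c), clear(d,b), clear(e,b), holds(a), ready(a), ready(b), ready(c)}
4. push(d,a)  →  {at(d), clear(a,a), clear(a,b), clear(b,b), clear(b,c), clear(b,d), clear(c,c), clear(d,b), clear(e,b), holds(a), ready(a), ready(b), ready(c)}
5. flip(a,d)  →  {at(d), clear(a,a), clear(a,b), clear(b,b), clear(b,c), clear(b,d), clear(c,c), clear(d,a), clear(d,b), clear(e,b), ready(a), ready(b), ready(c), ready(d)}
optimal plan length = 5; 5 ≤ 7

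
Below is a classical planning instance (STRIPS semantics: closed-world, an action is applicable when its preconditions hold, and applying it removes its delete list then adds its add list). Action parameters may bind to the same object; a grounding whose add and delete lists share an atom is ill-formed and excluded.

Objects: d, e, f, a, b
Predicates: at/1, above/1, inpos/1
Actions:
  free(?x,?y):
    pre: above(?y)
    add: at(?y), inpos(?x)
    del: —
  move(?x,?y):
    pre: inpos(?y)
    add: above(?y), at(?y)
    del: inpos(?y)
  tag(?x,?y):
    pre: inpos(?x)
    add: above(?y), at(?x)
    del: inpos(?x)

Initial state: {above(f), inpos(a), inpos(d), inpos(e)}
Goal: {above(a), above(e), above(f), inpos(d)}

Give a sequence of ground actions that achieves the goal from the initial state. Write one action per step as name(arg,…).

move(d,e); move(d,a)

1. move(d,e)  →  {above(e), above(f), at(e), inpos(a), inpos(d)}
2. move(d,a)  →  {above(a), above(e), above(f), at(a), at(e), inpos(d)}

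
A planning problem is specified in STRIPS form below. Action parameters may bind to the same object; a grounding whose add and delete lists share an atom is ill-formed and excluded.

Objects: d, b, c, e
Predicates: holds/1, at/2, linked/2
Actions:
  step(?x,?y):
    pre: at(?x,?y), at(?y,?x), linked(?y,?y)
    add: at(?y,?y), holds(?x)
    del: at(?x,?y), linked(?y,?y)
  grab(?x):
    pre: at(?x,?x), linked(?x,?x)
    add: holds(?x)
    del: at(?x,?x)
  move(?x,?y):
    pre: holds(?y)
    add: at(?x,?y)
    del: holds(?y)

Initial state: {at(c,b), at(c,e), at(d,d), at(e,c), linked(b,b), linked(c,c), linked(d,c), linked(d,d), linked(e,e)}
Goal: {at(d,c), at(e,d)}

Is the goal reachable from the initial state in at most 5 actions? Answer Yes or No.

Yes

1. step(c,e)  →  {at(c,b), at(d,d), at(e,c), at(e,e), holds(c), linked(b,b), linked(c,c), linked(d,c), linked(d,d)}
2. grab(d)  →  {at(c,b), at(e,c), at(e,e), holds(c), holds(d), linked(b,b), linked(c,c), linked(d,c), linked(d,d)}
3. move(d,c)  →  {at(c,b), at(d,c), at(e,c), at(e,e), holds(d), linked(b,b), linked(c,c), linked(d,c), linked(d,d)}
4. move(e,d)  →  {at(c,b), at(d,c), at(e,c), at(e,d), at(e,e), linked(b,b), linked(c,c), linked(d,c), linked(d,d)}
optimal plan length = 4; 4 ≤ 5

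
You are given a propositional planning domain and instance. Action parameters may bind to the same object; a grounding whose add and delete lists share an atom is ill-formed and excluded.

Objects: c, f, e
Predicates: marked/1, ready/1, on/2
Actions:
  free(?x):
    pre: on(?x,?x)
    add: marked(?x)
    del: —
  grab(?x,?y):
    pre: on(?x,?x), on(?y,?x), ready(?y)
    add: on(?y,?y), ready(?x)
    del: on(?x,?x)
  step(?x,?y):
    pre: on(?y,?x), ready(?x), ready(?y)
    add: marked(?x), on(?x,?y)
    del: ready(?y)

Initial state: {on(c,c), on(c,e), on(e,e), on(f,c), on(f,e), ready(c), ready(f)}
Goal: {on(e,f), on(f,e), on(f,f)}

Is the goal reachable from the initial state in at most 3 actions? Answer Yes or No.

Yes

1. grab(e,f)  →  {on(c,c), on(c,e), on(f,c), on(f,e), on(f,f), ready(c), ready(e), ready(f)}
2. step(e,f)  →  {marked(e), on(c,c), on(c,e), on(e,f), on(f,c), on(f,e), on(f,f), ready(c), ready(e)}
optimal plan length = 2; 2 ≤ 3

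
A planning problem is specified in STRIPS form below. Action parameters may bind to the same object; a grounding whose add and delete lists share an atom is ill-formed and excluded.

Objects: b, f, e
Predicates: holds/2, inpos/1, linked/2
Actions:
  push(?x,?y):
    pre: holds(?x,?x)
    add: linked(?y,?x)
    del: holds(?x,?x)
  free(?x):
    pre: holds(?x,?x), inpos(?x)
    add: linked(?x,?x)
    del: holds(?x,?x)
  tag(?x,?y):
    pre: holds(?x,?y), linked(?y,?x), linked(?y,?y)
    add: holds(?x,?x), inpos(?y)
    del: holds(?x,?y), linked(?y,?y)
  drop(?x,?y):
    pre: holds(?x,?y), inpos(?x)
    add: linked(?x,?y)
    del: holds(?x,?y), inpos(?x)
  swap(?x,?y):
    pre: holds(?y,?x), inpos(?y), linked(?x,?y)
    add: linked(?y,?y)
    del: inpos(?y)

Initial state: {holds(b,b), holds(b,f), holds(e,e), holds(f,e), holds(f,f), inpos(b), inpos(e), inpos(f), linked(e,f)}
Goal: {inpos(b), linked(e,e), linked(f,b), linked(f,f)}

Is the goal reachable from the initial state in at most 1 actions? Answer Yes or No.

No

1. push(b,f)  →  {holds(b,f), holds(e,e), holds(f,e), holds(f,f), inpos(b), inpos(e), inpos(f), linked(e,f), linked(f,b)}
2. push(f,f)  →  {holds(b,f), holds(e,e), holds(f,e), inpos(b), inpos(e), inpos(f), linked(e,f), linked(f,b), linked(f,f)}
3. push(e,e)  →  {holds(b,f), holds(f,e), inpos(b), inpos(e), inpos(f), linked(e,e), linked(e,f), linked(f,b), linked(f,f)}
optimal plan length = 3; 3 > 1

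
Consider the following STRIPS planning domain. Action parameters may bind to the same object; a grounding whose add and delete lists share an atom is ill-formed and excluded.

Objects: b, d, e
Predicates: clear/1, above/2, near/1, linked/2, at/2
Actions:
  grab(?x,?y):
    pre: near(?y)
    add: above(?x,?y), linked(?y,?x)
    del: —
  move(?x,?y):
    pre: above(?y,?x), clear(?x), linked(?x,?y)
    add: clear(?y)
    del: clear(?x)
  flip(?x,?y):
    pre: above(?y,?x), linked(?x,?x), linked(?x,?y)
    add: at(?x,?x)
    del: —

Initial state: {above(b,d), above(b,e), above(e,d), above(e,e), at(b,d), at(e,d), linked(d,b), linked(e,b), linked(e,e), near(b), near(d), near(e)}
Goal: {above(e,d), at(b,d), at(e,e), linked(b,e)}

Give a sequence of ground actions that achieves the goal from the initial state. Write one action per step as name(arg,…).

1. grab(e,b)  →  {above(b,d), above(b,e), above(e,b), above(e,d), above(e,e), at(b,d), at(e,d), linked(b,e), linked(d,b), linked(e,b), linked(e,e), near(b), near(d), near(e)}
2. flip(e,b)  →  {above(b,d), above(b,e), above(e,b), above(e,d), above(e,e), at(b,d), at(e,d), at(e,e), linked(b,e), linked(d,b), linked(e,b), linked(e,e), near(b), near(d), near(e)}

grab(e,b); flip(e,b)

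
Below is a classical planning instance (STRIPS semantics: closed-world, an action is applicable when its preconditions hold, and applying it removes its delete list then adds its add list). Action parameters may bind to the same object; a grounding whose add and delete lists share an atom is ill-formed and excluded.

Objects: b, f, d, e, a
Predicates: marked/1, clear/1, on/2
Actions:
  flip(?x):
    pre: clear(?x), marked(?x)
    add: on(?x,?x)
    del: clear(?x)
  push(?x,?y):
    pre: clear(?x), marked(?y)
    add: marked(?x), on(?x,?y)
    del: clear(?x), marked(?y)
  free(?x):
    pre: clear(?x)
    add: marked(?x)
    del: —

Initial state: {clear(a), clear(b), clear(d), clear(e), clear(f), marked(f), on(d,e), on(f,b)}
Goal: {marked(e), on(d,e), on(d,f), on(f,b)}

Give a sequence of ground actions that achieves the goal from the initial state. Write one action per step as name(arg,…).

1. push(d,f)  →  {clear(a), clear(b), clear(e), clear(f), marked(d), on(d,e), on(d,f), on(f,b)}
2. push(e,d)  →  {clear(a), clear(b), clear(f), marked(e), on(d,e), on(d,f), on(e,d), on(f,b)}

push(d,f); push(e,d)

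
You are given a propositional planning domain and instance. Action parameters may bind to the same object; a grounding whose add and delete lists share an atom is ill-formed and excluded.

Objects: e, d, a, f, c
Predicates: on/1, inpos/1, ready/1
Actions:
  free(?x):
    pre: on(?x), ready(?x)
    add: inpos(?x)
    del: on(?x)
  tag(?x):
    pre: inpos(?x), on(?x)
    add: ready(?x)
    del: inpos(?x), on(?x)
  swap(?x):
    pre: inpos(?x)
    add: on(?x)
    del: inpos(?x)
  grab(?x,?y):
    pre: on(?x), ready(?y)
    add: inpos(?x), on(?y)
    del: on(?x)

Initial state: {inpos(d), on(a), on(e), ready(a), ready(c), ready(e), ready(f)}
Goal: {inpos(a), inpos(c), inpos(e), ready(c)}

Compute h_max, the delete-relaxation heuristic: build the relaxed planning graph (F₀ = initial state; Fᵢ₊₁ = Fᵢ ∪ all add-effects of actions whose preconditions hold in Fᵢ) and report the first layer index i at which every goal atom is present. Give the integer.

F0 = init (7 atoms)
F1 = F0 ∪ {inpos(a), inpos(e), on(c), on(d), on(f)}  (12 atoms)
F2 = F1 ∪ {inpos(c), inpos(f), ready(d)}  (15 atoms)
goal ⊆ F2  ⇒  h_max = 2

2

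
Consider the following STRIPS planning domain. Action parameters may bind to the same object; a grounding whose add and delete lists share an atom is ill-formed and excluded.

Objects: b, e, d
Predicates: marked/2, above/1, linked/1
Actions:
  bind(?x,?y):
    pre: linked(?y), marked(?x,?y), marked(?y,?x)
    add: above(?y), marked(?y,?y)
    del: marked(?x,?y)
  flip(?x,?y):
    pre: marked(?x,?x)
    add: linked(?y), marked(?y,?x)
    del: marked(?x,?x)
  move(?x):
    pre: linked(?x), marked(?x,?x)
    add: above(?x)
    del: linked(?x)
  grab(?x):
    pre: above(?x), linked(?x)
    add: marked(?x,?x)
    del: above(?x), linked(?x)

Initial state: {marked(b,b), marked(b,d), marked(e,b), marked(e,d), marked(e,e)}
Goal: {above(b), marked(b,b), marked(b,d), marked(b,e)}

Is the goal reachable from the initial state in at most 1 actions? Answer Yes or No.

No

1. flip(e,b)  →  {linked(b), marked(b,b), marked(b,d), marked(b,e), marked(e,b), marked(e,d)}
2. bind(e,b)  →  {above(b), linked(b), marked(b,b), marked(b,d), marked(b,e), marked(e,d)}
optimal plan length = 2; 2 > 1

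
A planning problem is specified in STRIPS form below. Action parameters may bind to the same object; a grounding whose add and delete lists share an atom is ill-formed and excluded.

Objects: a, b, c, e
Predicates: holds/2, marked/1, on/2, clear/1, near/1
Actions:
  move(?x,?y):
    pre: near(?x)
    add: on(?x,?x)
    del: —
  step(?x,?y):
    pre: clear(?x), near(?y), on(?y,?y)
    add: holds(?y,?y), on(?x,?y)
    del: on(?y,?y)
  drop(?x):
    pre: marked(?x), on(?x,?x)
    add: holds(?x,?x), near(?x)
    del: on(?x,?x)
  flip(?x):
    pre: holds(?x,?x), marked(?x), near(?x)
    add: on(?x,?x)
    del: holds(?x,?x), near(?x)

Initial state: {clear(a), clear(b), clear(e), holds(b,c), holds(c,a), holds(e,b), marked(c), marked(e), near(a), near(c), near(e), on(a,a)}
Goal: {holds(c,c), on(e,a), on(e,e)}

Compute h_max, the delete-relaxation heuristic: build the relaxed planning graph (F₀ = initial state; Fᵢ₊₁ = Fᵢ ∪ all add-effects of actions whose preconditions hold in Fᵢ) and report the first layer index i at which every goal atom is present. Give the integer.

2

F0 = init (12 atoms)
F1 = F0 ∪ {holds(a,a), on(b,a), on(c,c), on(e,a), on(e,e)}  (17 atoms)
F2 = F1 ∪ {holds(c,c), holds(e,e), on(a,c), on(a,e), on(b,c), on(b,e), on(e,c)}  (24 atoms)
goal ⊆ F2  ⇒  h_max = 2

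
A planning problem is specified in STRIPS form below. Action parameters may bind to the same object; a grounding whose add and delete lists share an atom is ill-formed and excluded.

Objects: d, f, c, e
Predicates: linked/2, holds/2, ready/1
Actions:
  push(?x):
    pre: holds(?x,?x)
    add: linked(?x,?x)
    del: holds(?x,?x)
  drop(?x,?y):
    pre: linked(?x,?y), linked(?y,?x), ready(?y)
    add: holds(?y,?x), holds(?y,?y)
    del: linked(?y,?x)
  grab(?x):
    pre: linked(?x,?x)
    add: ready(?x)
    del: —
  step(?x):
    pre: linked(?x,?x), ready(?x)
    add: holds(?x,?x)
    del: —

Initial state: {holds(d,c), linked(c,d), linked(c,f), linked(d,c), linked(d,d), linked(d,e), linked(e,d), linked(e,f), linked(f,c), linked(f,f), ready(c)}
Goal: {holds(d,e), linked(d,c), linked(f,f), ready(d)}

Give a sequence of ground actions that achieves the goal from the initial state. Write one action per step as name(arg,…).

grab(d); drop(e,d)

1. grab(d)  →  {holds(d,c), linked(c,d), linked(c,f), linked(d,c), linked(d,d), linked(d,e), linked(e,d), linked(e,f), linked(f,c), linked(f,f), ready(c), ready(d)}
2. drop(e,d)  →  {holds(d,c), holds(d,d), holds(d,e), linked(c,d), linked(c,f), linked(d,c), linked(d,d), linked(e,d), linked(e,f), linked(f,c), linked(f,f), ready(c), ready(d)}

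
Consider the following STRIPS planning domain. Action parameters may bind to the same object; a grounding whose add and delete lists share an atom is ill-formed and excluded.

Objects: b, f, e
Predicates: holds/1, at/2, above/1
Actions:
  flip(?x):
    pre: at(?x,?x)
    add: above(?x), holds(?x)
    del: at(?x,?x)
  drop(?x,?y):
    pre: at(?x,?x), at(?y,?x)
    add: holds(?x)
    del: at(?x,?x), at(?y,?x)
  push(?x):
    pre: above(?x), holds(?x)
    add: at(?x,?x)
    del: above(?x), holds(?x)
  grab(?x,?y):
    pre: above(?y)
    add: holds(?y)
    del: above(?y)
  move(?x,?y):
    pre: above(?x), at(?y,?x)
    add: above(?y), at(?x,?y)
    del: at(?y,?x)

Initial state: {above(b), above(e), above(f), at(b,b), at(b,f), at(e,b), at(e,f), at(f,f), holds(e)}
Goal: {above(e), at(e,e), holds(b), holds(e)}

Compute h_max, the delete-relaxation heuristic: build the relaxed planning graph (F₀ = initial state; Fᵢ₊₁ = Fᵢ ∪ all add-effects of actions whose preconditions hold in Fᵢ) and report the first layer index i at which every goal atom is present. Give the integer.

F0 = init (9 atoms)
F1 = F0 ∪ {at(b,e), at(e,e), at(f,b), at(f,e), holds(b), holds(f)}  (15 atoms)
goal ⊆ F1  ⇒  h_max = 1

1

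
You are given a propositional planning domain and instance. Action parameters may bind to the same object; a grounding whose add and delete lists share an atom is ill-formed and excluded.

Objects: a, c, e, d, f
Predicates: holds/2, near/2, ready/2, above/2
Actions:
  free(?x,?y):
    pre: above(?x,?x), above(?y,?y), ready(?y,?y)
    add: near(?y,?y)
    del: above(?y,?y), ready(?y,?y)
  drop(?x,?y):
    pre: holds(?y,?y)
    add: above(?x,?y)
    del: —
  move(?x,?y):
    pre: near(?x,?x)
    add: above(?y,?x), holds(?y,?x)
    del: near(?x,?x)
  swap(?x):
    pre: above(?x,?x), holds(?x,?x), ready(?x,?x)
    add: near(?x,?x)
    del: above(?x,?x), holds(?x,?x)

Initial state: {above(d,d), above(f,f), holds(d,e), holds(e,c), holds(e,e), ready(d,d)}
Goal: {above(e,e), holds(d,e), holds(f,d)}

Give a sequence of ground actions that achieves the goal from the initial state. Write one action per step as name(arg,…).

1. free(d,d)  →  {above(f,f), holds(d,e), holds(e,c), holds(e,e), near(d,d)}
2. drop(e,e)  →  {above(e,e), above(f,f), holds(d,e), holds(e,c), holds(e,e), near(d,d)}
3. move(d,f)  →  {above(e,e), above(f,d), above(f,f), holds(d,e), holds(e,c), holds(e,e), holds(f,d)}

free(d,d); drop(e,e); move(d,f)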